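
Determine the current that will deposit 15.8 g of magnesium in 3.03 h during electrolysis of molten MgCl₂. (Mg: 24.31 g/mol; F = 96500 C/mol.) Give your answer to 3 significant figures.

11.5 A

n(Mg) = 15.8 / 24.31 = 0.6499 mol
Mg²⁺ + 2e⁻ → Mg, so n(e⁻) = 2 × 0.6499 = 1.300 mol
Q = 1.300 × 96500 = 1.255×10^5 C
I = Q / t = 1.255×10^5 / 10908 s = 11.5 A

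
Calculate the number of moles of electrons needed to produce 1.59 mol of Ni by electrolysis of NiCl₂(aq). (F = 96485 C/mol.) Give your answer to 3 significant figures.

3.18 mol

Ni²⁺ + 2e⁻ → Ni, so n(e⁻) = 2 × 1.59 = 3.180 mol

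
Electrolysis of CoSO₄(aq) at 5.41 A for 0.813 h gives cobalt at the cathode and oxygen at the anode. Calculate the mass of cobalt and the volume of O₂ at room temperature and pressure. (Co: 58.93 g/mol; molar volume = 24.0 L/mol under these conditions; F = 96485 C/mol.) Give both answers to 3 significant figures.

Q = 5.41 × 2926.8 = 15830 C; n(e⁻) = 15830 / 96485 = 0.1641 mol
Cathode: Co²⁺ + 2e⁻ → Co → n(Co) = 0.1641/2 = 0.08205 mol → 4.84 g
Anode: 2H₂O → O₂ + 4H⁺ + 4e⁻ → n(O₂) = 0.1641/4 = 0.04103 mol → 0.985 L

4.84 g Co; 0.985 L O₂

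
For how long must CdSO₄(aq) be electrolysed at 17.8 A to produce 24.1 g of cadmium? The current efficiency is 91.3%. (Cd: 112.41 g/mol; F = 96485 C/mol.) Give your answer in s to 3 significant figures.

2550 s

n(Cd) = 24.1 / 112.41 = 0.2144 mol
Cd²⁺ + 2e⁻ → Cd, so n(e⁻) = 2 × 0.2144 = 0.4288 mol
Q = 0.4288 × 96485 / 0.913 = 45320 C
t = Q / I = 45320 / 17.8 = 2546 s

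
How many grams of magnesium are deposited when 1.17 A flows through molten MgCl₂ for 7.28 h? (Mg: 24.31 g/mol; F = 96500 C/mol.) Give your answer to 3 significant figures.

3.86 g

Charge passed = 1.17 × 26208 = 30660 C
n(e⁻) = 30660 / 96500 = 0.3177 mol
Mg²⁺ + 2e⁻ → Mg, so n(Mg) = 0.3177 / 2 = 0.1589 mol
m = 0.1589 × 24.31 = 3.86 g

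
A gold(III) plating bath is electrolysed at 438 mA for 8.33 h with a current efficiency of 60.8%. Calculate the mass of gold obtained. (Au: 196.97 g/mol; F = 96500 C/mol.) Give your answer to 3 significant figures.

5.43 g

Q = 0.438 × 29988 = 13130 C
n(e⁻) = 13130 / 96500 = 0.1361 mol
Au³⁺ + 3e⁻ → Au, so theoretical m(Au) = 0.04537 × 196.97 = 8.937 g
Actual mass = 60.8% × 8.937 = 5.43 g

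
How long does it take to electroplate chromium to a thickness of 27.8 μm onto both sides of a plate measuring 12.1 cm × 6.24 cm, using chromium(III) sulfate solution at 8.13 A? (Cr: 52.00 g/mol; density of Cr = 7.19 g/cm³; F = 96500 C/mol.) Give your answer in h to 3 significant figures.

0.574 h

Plated area = 2 × 12.1 × 6.24 = 151.0 cm²
Volume = 151.0 × 27.8×10⁻⁴ cm = 0.4198 cm³
m(Cr) = 0.4198 × 7.19 = 3.018 g
n(Cr) = 3.018 / 52.00 = 0.05804 mol; n(e⁻) = 3 × 0.05804 = 0.1741 mol
Q = 0.1741 × 96500 = 16800 C
t = 16800 / 8.13 = 2066 s = 0.574 h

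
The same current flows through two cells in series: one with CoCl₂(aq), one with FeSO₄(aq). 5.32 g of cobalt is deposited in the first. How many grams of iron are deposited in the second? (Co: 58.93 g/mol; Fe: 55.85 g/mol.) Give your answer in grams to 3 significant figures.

5.04 g

n(Co) = 5.32 / 58.93 = 0.09028 mol
Co²⁺ + 2e⁻ → Co, so n(e⁻) = 2 × 0.09028 = 0.1806 mol
Since the cells are in series, n(e⁻) in the Fe cell is also 0.1806 mol.
Fe²⁺ + 2e⁻ → Fe, so n(Fe) = 0.1806 / 2 = 0.09030 mol
m(Fe) = 0.09030 × 55.85 = 5.04 g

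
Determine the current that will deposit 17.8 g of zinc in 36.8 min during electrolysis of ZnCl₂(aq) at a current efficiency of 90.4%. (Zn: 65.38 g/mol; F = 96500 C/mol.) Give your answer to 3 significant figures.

n(Zn) = 17.8 / 65.38 = 0.2723 mol
Zn²⁺ + 2e⁻ → Zn, so n(e⁻) = 2 × 0.2723 = 0.5446 mol
Q = 0.5446 × 96500 / 0.904 = 58130 C
I = Q / t = 58130 / 2208 s = 26.3 A

26.3 A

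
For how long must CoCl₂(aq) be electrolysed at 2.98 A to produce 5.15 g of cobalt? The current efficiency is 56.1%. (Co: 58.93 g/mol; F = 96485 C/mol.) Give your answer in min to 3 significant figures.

n(Co) = 5.15 / 58.93 = 0.08739 mol
Co²⁺ + 2e⁻ → Co, so n(e⁻) = 2 × 0.08739 = 0.1748 mol
Q = 0.1748 × 96485 / 0.561 = 30060 C
t = Q / I = 30060 / 2.98 = 10090 s = 168 min

168 min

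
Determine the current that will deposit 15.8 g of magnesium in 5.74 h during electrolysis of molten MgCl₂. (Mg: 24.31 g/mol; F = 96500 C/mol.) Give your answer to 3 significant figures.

n(Mg) = 15.8 / 24.31 = 0.6499 mol
Mg²⁺ + 2e⁻ → Mg, so n(e⁻) = 2 × 0.6499 = 1.300 mol
Q = 1.300 × 96500 = 1.255×10^5 C
I = Q / t = 1.255×10^5 / 20664 s = 6.07 A

6.07 A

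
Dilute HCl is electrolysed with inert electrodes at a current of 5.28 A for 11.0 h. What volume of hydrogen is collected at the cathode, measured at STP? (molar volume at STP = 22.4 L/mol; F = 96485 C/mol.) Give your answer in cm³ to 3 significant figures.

24300 cm³

Q = It = 5.28 × 39600 = 2.091×10^5 C
n(e⁻) = Q/F = 2.091×10^5/96485 = 2.167 mol
2H⁺ + 2e⁻ → H₂, so n(H₂) = 2.167 / 2 = 1.084 mol
V = 1.084 × 22.4 = 24.28 L
= 24300 cm³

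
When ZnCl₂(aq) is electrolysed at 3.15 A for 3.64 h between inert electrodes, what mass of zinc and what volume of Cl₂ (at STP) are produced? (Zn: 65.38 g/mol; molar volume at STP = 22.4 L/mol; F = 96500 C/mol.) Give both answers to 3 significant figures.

Q = 3.15 × 13104 = 41280 C; n(e⁻) = 41280 / 96500 = 0.4278 mol
Cathode: Zn²⁺ + 2e⁻ → Zn → n(Zn) = 0.4278/2 = 0.2139 mol → 14.0 g
Anode: 2Cl⁻ → Cl₂ + 2e⁻ → n(Cl₂) = 0.4278/2 = 0.2139 mol → 4.79 L

14.0 g Zn; 4.79 L Cl₂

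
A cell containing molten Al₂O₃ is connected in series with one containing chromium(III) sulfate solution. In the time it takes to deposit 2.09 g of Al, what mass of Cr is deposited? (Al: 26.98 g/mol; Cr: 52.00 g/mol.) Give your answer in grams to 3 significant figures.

4.03 g

n(Al) = 2.09 / 26.98 = 0.07746 mol
Al³⁺ + 3e⁻ → Al, so n(e⁻) = 3 × 0.07746 = 0.2324 mol
Since the cells are in series, n(e⁻) in the Cr cell is also 0.2324 mol.
Cr³⁺ + 3e⁻ → Cr, so n(Cr) = 0.2324 / 3 = 0.07747 mol
m(Cr) = 0.07747 × 52.00 = 4.03 g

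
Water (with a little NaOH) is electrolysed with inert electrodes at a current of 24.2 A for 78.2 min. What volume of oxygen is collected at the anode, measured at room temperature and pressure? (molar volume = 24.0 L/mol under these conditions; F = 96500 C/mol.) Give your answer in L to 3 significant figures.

Q = 24.2 A × 4692 s = 1.135×10^5 C
n(e⁻) = 1.135×10^5 / 96500 = 1.176 mol
2H₂O → O₂ + 4H⁺ + 4e⁻, so n(O₂) = 1.176 / 4 = 0.2940 mol
V = 0.2940 × 24.0 = 7.056 L

7.06 L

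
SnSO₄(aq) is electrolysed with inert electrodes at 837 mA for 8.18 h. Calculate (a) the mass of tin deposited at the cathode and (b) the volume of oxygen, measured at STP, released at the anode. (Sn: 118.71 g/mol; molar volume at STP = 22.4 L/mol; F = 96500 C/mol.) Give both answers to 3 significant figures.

15.2 g Sn; 1.43 L O₂

Q = 0.837 × 29448 = 24650 C; n(e⁻) = 24650 / 96500 = 0.2554 mol
Cathode: Sn²⁺ + 2e⁻ → Sn → n(Sn) = 0.2554/2 = 0.1277 mol → 15.2 g
Anode: 2H₂O → O₂ + 4H⁺ + 4e⁻ → n(O₂) = 0.2554/4 = 0.06385 mol → 1.43 L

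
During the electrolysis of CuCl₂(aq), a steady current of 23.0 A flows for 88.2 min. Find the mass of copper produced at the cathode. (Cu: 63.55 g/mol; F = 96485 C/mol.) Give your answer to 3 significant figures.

Charge passed = 23.0 × 5292 = 1.217×10^5 C
n(e⁻) = Q/F = 1.217×10^5/96485 = 1.261 mol
Cu²⁺ + 2e⁻ → Cu, so n(Cu) = 1.261 / 2 = 0.6305 mol
m = 0.6305 × 63.55 = 40.1 g

40.1 g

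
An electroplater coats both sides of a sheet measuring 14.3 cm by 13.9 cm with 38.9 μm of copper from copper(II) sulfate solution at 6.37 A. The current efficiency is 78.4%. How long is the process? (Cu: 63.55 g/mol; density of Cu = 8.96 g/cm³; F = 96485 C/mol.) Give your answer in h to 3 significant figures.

Plated area = 2 × 14.3 × 13.9 = 397.5 cm²
Volume = 397.5 × 38.9×10⁻⁴ cm = 1.546 cm³
m(Cu) = 1.546 × 8.96 = 13.85 g
n(Cu) = 13.85 / 63.55 = 0.2179 mol; n(e⁻) = 2 × 0.2179 = 0.4358 mol
Q = 0.4358 × 96485 / 0.784 = 53630 C
t = 53630 / 6.37 = 8419 s = 2.34 h

2.34 h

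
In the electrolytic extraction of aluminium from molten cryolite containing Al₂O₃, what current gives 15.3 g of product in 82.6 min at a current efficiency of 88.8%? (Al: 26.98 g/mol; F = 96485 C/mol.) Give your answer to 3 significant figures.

37.3 A

n(Al) = 15.3 / 26.98 = 0.5671 mol
Al³⁺ + 3e⁻ → Al, so n(e⁻) = 3 × 0.5671 = 1.701 mol
Q = 1.701 × 96485 / 0.888 = 1.848×10^5 C
I = Q / t = 1.848×10^5 / 4956 s = 37.3 A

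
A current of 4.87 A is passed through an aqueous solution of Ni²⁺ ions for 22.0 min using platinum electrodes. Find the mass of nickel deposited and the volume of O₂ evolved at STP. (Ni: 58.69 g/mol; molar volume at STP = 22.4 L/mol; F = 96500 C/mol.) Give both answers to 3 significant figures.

1.95 g Ni; 0.373 L O₂

Q = 4.87 × 1320 = 6428 C; n(e⁻) = 6428 / 96500 = 0.06661 mol
Cathode: Ni²⁺ + 2e⁻ → Ni → n(Ni) = 0.06661/2 = 0.03331 mol → 1.95 g
Anode: 2H₂O → O₂ + 4H⁺ + 4e⁻ → n(O₂) = 0.06661/4 = 0.01665 mol → 0.373 L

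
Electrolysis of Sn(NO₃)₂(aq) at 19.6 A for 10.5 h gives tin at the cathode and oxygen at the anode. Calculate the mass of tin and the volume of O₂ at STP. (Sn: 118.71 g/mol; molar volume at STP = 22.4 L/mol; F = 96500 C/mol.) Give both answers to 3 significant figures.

Q = 19.6 × 37800 = 7.409×10^5 C; n(e⁻) = 7.409×10^5 / 96500 = 7.678 mol
Cathode: Sn²⁺ + 2e⁻ → Sn → n(Sn) = 7.678/2 = 3.839 mol → 456 g
Anode: 2H₂O → O₂ + 4H⁺ + 4e⁻ → n(O₂) = 7.678/4 = 1.920 mol → 43.0 L

456 g Sn; 43.0 L O₂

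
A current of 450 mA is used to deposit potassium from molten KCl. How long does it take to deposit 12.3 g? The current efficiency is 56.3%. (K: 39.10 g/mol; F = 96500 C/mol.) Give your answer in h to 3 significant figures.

33.3 h

n(K) = 12.3 / 39.10 = 0.3146 mol
K⁺ + e⁻ → K, so n(e⁻) = 0.3146 mol
Q = 0.3146 × 96500 / 0.563 = 53920 C
t = Q / I = 53920 / 0.450 = 1.198×10^5 s = 33.3 h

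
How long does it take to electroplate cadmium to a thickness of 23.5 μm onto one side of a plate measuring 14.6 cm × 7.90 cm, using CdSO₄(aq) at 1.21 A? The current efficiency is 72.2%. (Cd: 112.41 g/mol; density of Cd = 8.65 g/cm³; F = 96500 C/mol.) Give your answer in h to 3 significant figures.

Plated area = 14.6 × 7.90 = 115.3 cm²
Volume = 115.3 × 23.5×10⁻⁴ cm = 0.2710 cm³
m(Cd) = 0.2710 × 8.65 = 2.344 g
n(Cd) = 2.344 / 112.41 = 0.02085 mol; n(e⁻) = 2 × 0.02085 = 0.04170 mol
Q = 0.04170 × 96500 / 0.722 = 5573 C
t = 5573 / 1.21 = 4606 s = 1.28 h

1.28 h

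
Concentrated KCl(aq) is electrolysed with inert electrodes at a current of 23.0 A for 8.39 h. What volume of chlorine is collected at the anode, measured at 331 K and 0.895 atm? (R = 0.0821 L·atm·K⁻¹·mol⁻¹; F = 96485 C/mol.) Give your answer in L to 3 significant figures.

Charge passed = 23.0 × 30204 = 6.947×10^5 C
n(e⁻) = 6.947×10^5 / 96485 = 7.200 mol
2Cl⁻ → Cl₂ + 2e⁻, so n(Cl₂) = 7.200 / 2 = 3.600 mol
V = nRT/P = 3.600 × 0.0821 × 331 / 0.895 = 109.3 L

109 L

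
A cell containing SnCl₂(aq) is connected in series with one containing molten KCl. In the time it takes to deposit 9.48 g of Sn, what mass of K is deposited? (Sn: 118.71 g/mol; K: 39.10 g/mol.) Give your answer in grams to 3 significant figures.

n(Sn) = 9.48 / 118.71 = 0.07986 mol
Sn²⁺ + 2e⁻ → Sn, so n(e⁻) = 2 × 0.07986 = 0.1597 mol
In series, the same 0.1597 mol of electrons flows through the second cell.
K⁺ + e⁻ → K, so n(K) = 0.1597 mol
m(K) = 0.1597 × 39.10 = 6.24 g

6.24 g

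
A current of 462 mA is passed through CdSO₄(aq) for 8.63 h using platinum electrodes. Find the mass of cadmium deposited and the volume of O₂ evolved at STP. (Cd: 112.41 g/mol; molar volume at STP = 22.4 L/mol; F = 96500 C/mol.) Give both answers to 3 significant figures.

8.36 g Cd; 0.833 L O₂

Q = 0.462 × 31068 = 14350 C; n(e⁻) = 14350 / 96500 = 0.1487 mol
Cathode: Cd²⁺ + 2e⁻ → Cd → n(Cd) = 0.1487/2 = 0.07435 mol → 8.36 g
Anode: 2H₂O → O₂ + 4H⁺ + 4e⁻ → n(O₂) = 0.1487/4 = 0.03718 mol → 0.833 L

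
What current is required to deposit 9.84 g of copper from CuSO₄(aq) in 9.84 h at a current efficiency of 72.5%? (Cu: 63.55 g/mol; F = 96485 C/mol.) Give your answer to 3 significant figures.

n(Cu) = 9.84 / 63.55 = 0.1548 mol
Cu²⁺ + 2e⁻ → Cu, so n(e⁻) = 2 × 0.1548 = 0.3096 mol
Q = 0.3096 × 96485 / 0.725 = 41200 C
I = Q / t = 41200 / 35424 s = 1.16 A

1.16 A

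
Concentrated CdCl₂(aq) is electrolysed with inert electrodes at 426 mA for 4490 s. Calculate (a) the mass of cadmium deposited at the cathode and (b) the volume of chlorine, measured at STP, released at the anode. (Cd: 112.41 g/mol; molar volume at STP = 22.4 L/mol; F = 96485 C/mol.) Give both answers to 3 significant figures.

1.11 g Cd; 0.222 L Cl₂

Q = 0.426 × 4490 = 1913 C; n(e⁻) = 1913 / 96485 = 0.01983 mol
Cathode: Cd²⁺ + 2e⁻ → Cd → n(Cd) = 0.01983/2 = 0.009915 mol → 1.11 g
Anode: 2Cl⁻ → Cl₂ + 2e⁻ → n(Cl₂) = 0.01983/2 = 0.009915 mol → 0.222 L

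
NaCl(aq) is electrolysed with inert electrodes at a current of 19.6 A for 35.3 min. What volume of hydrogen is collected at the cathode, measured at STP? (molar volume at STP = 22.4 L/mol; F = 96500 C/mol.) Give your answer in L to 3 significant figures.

4.82 L

Q = 19.6 A × 2118 s = 41510 C
n(e⁻) = 41510 / 96500 = 0.4302 mol
2H⁺ + 2e⁻ → H₂, so n(H₂) = 0.4302 / 2 = 0.2151 mol
V = 0.2151 × 22.4 = 4.818 L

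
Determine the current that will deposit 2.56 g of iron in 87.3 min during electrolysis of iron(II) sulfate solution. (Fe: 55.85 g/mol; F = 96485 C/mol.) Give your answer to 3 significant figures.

n(Fe) = 2.56 / 55.85 = 0.04584 mol
Fe²⁺ + 2e⁻ → Fe, so n(e⁻) = 2 × 0.04584 = 0.09168 mol
Q = 0.09168 × 96485 = 8846 C
I = Q / t = 8846 / 5238 s = 1.69 A

1.69 A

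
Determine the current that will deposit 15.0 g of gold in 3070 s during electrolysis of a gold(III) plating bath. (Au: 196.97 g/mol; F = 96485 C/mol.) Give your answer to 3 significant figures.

n(Au) = 15.0 / 196.97 = 0.07615 mol
Au³⁺ + 3e⁻ → Au, so n(e⁻) = 3 × 0.07615 = 0.2285 mol
Q = 0.2285 × 96485 = 22050 C
I = Q / t = 22050 / 3070 s = 7.18 A

7.18 A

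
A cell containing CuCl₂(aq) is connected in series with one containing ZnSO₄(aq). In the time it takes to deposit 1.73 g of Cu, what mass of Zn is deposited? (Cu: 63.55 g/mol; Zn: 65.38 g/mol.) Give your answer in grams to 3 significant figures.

1.78 g

n(Cu) = 1.73 / 63.55 = 0.02722 mol
Cu²⁺ + 2e⁻ → Cu, so n(e⁻) = 2 × 0.02722 = 0.05444 mol
In series, the same 0.05444 mol of electrons flows through the second cell.
Zn²⁺ + 2e⁻ → Zn, so n(Zn) = 0.05444 / 2 = 0.02722 mol
m(Zn) = 0.02722 × 65.38 = 1.78 g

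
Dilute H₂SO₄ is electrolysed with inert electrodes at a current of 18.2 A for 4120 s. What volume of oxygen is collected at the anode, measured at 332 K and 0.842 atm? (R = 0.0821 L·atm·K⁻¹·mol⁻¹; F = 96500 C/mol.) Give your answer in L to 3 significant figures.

6.29 L

Charge passed = 18.2 × 4120 = 74980 C
n(e⁻) = Q/F = 74980/96500 = 0.7770 mol
2H₂O → O₂ + 4H⁺ + 4e⁻, so n(O₂) = 0.7770 / 4 = 0.1943 mol
V = nRT/P = 0.1943 × 0.0821 × 332 / 0.842 = 6.290 L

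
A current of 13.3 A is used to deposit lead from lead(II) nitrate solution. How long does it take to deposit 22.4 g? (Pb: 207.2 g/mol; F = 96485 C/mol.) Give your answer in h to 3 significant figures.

0.436 h

n(Pb) = 22.4 / 207.2 = 0.1081 mol
Pb²⁺ + 2e⁻ → Pb, so n(e⁻) = 2 × 0.1081 = 0.2162 mol
Q = 0.2162 × 96485 = 20860 C
t = Q / I = 20860 / 13.3 = 1568 s = 0.436 h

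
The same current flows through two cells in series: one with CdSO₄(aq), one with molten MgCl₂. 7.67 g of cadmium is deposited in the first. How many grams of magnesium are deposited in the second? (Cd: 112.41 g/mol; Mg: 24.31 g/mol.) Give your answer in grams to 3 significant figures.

1.66 g

n(Cd) = 7.67 / 112.41 = 0.06823 mol
Cd²⁺ + 2e⁻ → Cd, so n(e⁻) = 2 × 0.06823 = 0.1365 mol
In series, the same 0.1365 mol of electrons flows through the second cell.
Mg²⁺ + 2e⁻ → Mg, so n(Mg) = 0.1365 / 2 = 0.06825 mol
m(Mg) = 0.06825 × 24.31 = 1.66 g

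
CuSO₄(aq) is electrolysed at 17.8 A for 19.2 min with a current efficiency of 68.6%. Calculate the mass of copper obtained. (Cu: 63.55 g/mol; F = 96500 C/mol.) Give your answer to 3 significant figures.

4.63 g

Q = 17.8 × 1152 = 20510 C
n(e⁻) = 20510 / 96500 = 0.2125 mol
Cu²⁺ + 2e⁻ → Cu, so theoretical m(Cu) = 0.1063 × 63.55 = 6.755 g
Actual mass = 68.6% × 6.755 = 4.63 g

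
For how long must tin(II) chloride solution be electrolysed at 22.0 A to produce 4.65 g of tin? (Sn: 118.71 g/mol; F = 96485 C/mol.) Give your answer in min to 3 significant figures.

n(Sn) = 4.65 / 118.71 = 0.03917 mol
Sn²⁺ + 2e⁻ → Sn, so n(e⁻) = 2 × 0.03917 = 0.07834 mol
Q = 0.07834 × 96485 = 7559 C
t = Q / I = 7559 / 22.0 = 343.6 s = 5.73 min

5.73 min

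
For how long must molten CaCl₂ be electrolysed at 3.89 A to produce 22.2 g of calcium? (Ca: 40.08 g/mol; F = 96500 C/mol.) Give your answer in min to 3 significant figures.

n(Ca) = 22.2 / 40.08 = 0.5539 mol
Ca²⁺ + 2e⁻ → Ca, so n(e⁻) = 2 × 0.5539 = 1.108 mol
Q = 1.108 × 96500 = 1.069×10^5 C
t = Q / I = 1.069×10^5 / 3.89 = 27480 s = 458 min

458 min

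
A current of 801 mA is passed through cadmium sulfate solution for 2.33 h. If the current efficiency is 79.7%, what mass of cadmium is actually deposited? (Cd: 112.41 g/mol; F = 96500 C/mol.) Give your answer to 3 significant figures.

Q = 0.801 × 8388 = 6719 C
n(e⁻) = 6719 / 96500 = 0.06963 mol
Cd²⁺ + 2e⁻ → Cd, so theoretical m(Cd) = 0.03482 × 112.41 = 3.914 g
Actual mass = 79.7% × 3.914 = 3.12 g

3.12 g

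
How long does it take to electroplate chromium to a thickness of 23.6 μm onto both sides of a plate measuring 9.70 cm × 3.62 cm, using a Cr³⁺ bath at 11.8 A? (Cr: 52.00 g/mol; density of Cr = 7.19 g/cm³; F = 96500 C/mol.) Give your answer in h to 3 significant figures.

0.156 h

Plated area = 2 × 9.70 × 3.62 = 70.23 cm²
Volume = 70.23 × 23.6×10⁻⁴ cm = 0.1657 cm³
m(Cr) = 0.1657 × 7.19 = 1.191 g
n(Cr) = 1.191 / 52.00 = 0.02290 mol; n(e⁻) = 3 × 0.02290 = 0.06870 mol
Q = 0.06870 × 96500 = 6630 C
t = 6630 / 11.8 = 561.9 s = 0.156 h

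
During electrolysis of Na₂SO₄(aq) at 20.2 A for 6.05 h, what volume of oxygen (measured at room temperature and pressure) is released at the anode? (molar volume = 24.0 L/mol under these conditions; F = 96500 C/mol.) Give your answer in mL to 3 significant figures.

27400 mL

Q = It = 20.2 × 21780 = 4.400×10^5 C
Moles of electrons = 4.400×10^5 / 96500 = 4.560 mol
2H₂O → O₂ + 4H⁺ + 4e⁻, so n(O₂) = 4.560 / 4 = 1.140 mol
V = 1.140 × 24.0 = 27.36 L
= 27400 mL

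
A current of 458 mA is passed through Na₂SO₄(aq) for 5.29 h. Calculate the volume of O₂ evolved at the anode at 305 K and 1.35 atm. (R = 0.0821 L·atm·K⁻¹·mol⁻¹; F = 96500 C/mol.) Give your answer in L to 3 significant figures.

Q = It = 0.458 × 19044 = 8722 C
Moles of electrons = 8722 / 96500 = 0.09038 mol
2H₂O → O₂ + 4H⁺ + 4e⁻, so n(O₂) = 0.09038 / 4 = 0.02260 mol
V = nRT/P = 0.02260 × 0.0821 × 305 / 1.35 = 0.4192 L

0.419 L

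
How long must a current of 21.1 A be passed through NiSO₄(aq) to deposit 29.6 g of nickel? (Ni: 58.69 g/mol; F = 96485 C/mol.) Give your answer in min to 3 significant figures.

n(Ni) = 29.6 / 58.69 = 0.5043 mol
Ni²⁺ + 2e⁻ → Ni, so n(e⁻) = 2 × 0.5043 = 1.009 mol
Q = 1.009 × 96485 = 97350 C
t = Q / I = 97350 / 21.1 = 4614 s = 76.9 min

76.9 min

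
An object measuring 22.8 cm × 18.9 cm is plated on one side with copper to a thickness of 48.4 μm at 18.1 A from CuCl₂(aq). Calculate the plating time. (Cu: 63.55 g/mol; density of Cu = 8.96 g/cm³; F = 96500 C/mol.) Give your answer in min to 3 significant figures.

52.3 min

Plated area = 22.8 × 18.9 = 430.9 cm²
Volume = 430.9 × 48.4×10⁻⁴ cm = 2.086 cm³
m(Cu) = 2.086 × 8.96 = 18.69 g
n(Cu) = 18.69 / 63.55 = 0.2941 mol; n(e⁻) = 2 × 0.2941 = 0.5882 mol
Q = 0.5882 × 96500 = 56760 C
t = 56760 / 18.1 = 3136 s = 52.3 min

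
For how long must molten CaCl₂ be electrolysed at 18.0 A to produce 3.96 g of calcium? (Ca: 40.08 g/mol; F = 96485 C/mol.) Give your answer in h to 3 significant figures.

n(Ca) = 3.96 / 40.08 = 0.09880 mol
Ca²⁺ + 2e⁻ → Ca, so n(e⁻) = 2 × 0.09880 = 0.1976 mol
Q = 0.1976 × 96485 = 19070 C
t = Q / I = 19070 / 18.0 = 1059 s = 0.294 h

0.294 h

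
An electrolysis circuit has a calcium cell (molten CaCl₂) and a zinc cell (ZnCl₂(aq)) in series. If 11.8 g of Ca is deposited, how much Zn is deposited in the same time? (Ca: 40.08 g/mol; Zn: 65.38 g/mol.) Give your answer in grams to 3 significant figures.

n(Ca) = 11.8 / 40.08 = 0.2944 mol
Ca²⁺ + 2e⁻ → Ca, so n(e⁻) = 2 × 0.2944 = 0.5888 mol
In series, the same 0.5888 mol of electrons flows through the second cell.
Zn²⁺ + 2e⁻ → Zn, so n(Zn) = 0.5888 / 2 = 0.2944 mol
m(Zn) = 0.2944 × 65.38 = 19.2 g

19.2 g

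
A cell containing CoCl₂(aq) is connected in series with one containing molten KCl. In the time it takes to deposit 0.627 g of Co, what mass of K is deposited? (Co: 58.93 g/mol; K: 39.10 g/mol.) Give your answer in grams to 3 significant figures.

0.832 g

n(Co) = 0.627 / 58.93 = 0.01064 mol
Co²⁺ + 2e⁻ → Co, so n(e⁻) = 2 × 0.01064 = 0.02128 mol
The cells are in series, so the same charge (and hence the same n(e⁻) = 0.02128 mol) passes through both.
K⁺ + e⁻ → K, so n(K) = 0.02128 mol
m(K) = 0.02128 × 39.10 = 0.832 g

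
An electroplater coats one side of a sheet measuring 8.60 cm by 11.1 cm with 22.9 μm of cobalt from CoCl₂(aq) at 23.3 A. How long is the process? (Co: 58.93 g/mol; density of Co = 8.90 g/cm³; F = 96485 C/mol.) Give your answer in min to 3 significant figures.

Plated area = 8.60 × 11.1 = 95.46 cm²
Volume = 95.46 × 22.9×10⁻⁴ cm = 0.2186 cm³
m(Co) = 0.2186 × 8.90 = 1.946 g
n(Co) = 1.946 / 58.93 = 0.03302 mol; n(e⁻) = 2 × 0.03302 = 0.06604 mol
Q = 0.06604 × 96485 = 6372 C
t = 6372 / 23.3 = 273.5 s = 4.56 min

4.56 min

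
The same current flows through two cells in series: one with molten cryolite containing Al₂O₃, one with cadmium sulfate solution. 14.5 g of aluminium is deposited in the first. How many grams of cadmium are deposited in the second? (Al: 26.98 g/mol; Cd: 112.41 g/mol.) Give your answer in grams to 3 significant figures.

n(Al) = 14.5 / 26.98 = 0.5374 mol
Al³⁺ + 3e⁻ → Al, so n(e⁻) = 3 × 0.5374 = 1.612 mol
The cells are in series, so the same charge (and hence the same n(e⁻) = 1.612 mol) passes through both.
Cd²⁺ + 2e⁻ → Cd, so n(Cd) = 1.612 / 2 = 0.8060 mol
m(Cd) = 0.8060 × 112.41 = 90.6 g

90.6 g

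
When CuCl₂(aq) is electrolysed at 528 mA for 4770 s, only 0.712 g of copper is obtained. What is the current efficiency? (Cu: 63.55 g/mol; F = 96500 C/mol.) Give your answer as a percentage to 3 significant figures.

85.9%

Q = 0.528 × 4770 = 2519 C
n(e⁻) = 2519 / 96500 = 0.02610 mol
Cu²⁺ + 2e⁻ → Cu, so theoretical n(Cu) = 0.01305 mol → 0.8293 g
Efficiency = 0.712 / 0.8293 = 0.8586 = 85.9%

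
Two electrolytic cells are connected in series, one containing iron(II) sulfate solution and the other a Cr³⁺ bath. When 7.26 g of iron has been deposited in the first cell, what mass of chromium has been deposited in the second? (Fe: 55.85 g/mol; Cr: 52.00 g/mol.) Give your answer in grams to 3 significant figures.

n(Fe) = 7.26 / 55.85 = 0.1300 mol
Fe²⁺ + 2e⁻ → Fe, so n(e⁻) = 2 × 0.1300 = 0.2600 mol
Since the cells are in series, n(e⁻) in the Cr cell is also 0.2600 mol.
Cr³⁺ + 3e⁻ → Cr, so n(Cr) = 0.2600 / 3 = 0.08667 mol
m(Cr) = 0.08667 × 52.00 = 4.51 g

4.51 g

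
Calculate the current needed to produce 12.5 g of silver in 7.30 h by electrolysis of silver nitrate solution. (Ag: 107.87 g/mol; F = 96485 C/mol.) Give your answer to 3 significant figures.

0.425 A

n(Ag) = 12.5 / 107.87 = 0.1159 mol
Ag⁺ + e⁻ → Ag, so n(e⁻) = 0.1159 mol
Q = 0.1159 × 96485 = 11180 C
I = Q / t = 11180 / 26280 s = 0.425 A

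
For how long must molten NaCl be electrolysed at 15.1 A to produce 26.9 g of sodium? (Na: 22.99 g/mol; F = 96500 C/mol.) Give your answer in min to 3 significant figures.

125 min

n(Na) = 26.9 / 22.99 = 1.170 mol
Na⁺ + e⁻ → Na, so n(e⁻) = 1.170 mol
Q = 1.170 × 96500 = 1.129×10^5 C
t = Q / I = 1.129×10^5 / 15.1 = 7477 s = 125 min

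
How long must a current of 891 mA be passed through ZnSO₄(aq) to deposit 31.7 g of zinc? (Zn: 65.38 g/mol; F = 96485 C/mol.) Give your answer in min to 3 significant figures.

1750 min

n(Zn) = 31.7 / 65.38 = 0.4849 mol
Zn²⁺ + 2e⁻ → Zn, so n(e⁻) = 2 × 0.4849 = 0.9698 mol
Q = 0.9698 × 96485 = 93570 C
t = Q / I = 93570 / 0.891 = 1.050×10^5 s = 1750 min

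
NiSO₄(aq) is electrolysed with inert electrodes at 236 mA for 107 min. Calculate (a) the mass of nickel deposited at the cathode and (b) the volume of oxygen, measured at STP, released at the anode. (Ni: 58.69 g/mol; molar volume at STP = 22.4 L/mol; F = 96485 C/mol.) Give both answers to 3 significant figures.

0.461 g Ni; 0.0879 L O₂

Q = 0.236 × 6420 = 1515 C; n(e⁻) = 1515 / 96485 = 0.01570 mol
Cathode: Ni²⁺ + 2e⁻ → Ni → n(Ni) = 0.01570/2 = 0.007850 mol → 0.461 g
Anode: 2H₂O → O₂ + 4H⁺ + 4e⁻ → n(O₂) = 0.01570/4 = 0.003925 mol → 0.0879 L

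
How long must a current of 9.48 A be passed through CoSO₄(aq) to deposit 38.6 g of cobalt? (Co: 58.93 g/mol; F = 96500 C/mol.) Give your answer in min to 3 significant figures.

222 min

n(Co) = 38.6 / 58.93 = 0.6550 mol
Co²⁺ + 2e⁻ → Co, so n(e⁻) = 2 × 0.6550 = 1.310 mol
Q = 1.310 × 96500 = 1.264×10^5 C
t = Q / I = 1.264×10^5 / 9.48 = 13330 s = 222 min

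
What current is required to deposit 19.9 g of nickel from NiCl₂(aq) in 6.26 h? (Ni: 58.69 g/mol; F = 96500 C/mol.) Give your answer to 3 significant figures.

n(Ni) = 19.9 / 58.69 = 0.3391 mol
Ni²⁺ + 2e⁻ → Ni, so n(e⁻) = 2 × 0.3391 = 0.6782 mol
Q = 0.6782 × 96500 = 65450 C
I = Q / t = 65450 / 22536 s = 2.90 A

2.90 A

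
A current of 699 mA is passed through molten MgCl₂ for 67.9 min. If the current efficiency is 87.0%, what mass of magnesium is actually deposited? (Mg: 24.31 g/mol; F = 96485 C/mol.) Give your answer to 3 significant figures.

Q = 0.699 × 4074 = 2848 C
n(e⁻) = 2848 / 96485 = 0.02952 mol
Mg²⁺ + 2e⁻ → Mg, so theoretical m(Mg) = 0.01476 × 24.31 = 0.3588 g
Actual mass = 87.0% × 0.3588 = 0.312 g

0.312 g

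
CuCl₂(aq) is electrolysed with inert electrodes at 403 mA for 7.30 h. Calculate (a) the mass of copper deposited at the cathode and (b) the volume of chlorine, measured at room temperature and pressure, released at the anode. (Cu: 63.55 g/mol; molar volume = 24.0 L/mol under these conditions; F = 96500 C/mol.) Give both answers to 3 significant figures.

Q = 0.403 × 26280 = 10590 C; n(e⁻) = 10590 / 96500 = 0.1097 mol
Cathode: Cu²⁺ + 2e⁻ → Cu → n(Cu) = 0.1097/2 = 0.05485 mol → 3.49 g
Anode: 2Cl⁻ → Cl₂ + 2e⁻ → n(Cl₂) = 0.1097/2 = 0.05485 mol → 1.32 L

3.49 g Cu; 1.32 L Cl₂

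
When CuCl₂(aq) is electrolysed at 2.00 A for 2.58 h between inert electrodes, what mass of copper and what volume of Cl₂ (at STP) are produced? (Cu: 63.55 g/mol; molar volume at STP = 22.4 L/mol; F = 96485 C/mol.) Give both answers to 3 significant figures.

6.12 g Cu; 2.16 L Cl₂

Q = 2.00 × 9288 = 18580 C; n(e⁻) = 18580 / 96485 = 0.1926 mol
Cathode: Cu²⁺ + 2e⁻ → Cu → n(Cu) = 0.1926/2 = 0.09630 mol → 6.12 g
Anode: 2Cl⁻ → Cl₂ + 2e⁻ → n(Cl₂) = 0.1926/2 = 0.09630 mol → 2.16 L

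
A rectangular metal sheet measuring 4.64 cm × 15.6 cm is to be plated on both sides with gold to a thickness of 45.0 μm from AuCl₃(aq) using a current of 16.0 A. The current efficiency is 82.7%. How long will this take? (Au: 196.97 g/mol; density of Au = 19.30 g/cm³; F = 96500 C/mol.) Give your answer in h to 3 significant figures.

0.388 h

Plated area = 2 × 4.64 × 15.6 = 144.8 cm²
Volume = 144.8 × 45.0×10⁻⁴ cm = 0.6516 cm³
m(Au) = 0.6516 × 19.30 = 12.58 g
n(Au) = 12.58 / 196.97 = 0.06387 mol; n(e⁻) = 3 × 0.06387 = 0.1916 mol
Q = 0.1916 × 96500 / 0.827 = 22360 C
t = 22360 / 16.0 = 1398 s = 0.388 h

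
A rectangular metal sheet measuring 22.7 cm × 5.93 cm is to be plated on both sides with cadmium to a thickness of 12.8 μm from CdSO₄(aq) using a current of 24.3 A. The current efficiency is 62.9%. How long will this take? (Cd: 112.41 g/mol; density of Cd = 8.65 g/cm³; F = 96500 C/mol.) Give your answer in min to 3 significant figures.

Plated area = 2 × 22.7 × 5.93 = 269.2 cm²
Volume = 269.2 × 12.8×10⁻⁴ cm = 0.3446 cm³
m(Cd) = 0.3446 × 8.65 = 2.981 g
n(Cd) = 2.981 / 112.41 = 0.02652 mol; n(e⁻) = 2 × 0.02652 = 0.05304 mol
Q = 0.05304 × 96500 / 0.629 = 8137 C
t = 8137 / 24.3 = 334.9 s = 5.58 min

5.58 min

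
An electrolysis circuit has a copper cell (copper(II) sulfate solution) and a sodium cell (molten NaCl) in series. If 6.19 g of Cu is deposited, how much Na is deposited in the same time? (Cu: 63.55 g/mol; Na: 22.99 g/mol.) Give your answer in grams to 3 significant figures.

4.48 g

n(Cu) = 6.19 / 63.55 = 0.09740 mol
Cu²⁺ + 2e⁻ → Cu, so n(e⁻) = 2 × 0.09740 = 0.1948 mol
The cells are in series, so the same charge (and hence the same n(e⁻) = 0.1948 mol) passes through both.
Na⁺ + e⁻ → Na, so n(Na) = 0.1948 mol
m(Na) = 0.1948 × 22.99 = 4.48 g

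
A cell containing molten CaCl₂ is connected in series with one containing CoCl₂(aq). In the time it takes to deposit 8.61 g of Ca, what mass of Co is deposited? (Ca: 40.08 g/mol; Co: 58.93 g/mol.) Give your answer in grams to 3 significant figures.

12.7 g

n(Ca) = 8.61 / 40.08 = 0.2148 mol
Ca²⁺ + 2e⁻ → Ca, so n(e⁻) = 2 × 0.2148 = 0.4296 mol
The cells are in series, so the same charge (and hence the same n(e⁻) = 0.4296 mol) passes through both.
Co²⁺ + 2e⁻ → Co, so n(Co) = 0.4296 / 2 = 0.2148 mol
m(Co) = 0.2148 × 58.93 = 12.7 g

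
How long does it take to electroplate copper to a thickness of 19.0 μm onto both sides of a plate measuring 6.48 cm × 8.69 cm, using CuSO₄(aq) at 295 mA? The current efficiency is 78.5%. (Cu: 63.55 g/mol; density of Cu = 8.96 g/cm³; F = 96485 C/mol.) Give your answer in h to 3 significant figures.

Plated area = 2 × 6.48 × 8.69 = 112.6 cm²
Volume = 112.6 × 19.0×10⁻⁴ cm = 0.2139 cm³
m(Cu) = 0.2139 × 8.96 = 1.917 g
n(Cu) = 1.917 / 63.55 = 0.03017 mol; n(e⁻) = 2 × 0.03017 = 0.06034 mol
Q = 0.06034 × 96485 / 0.785 = 7416 C
t = 7416 / 0.295 = 25140 s = 6.98 h

6.98 h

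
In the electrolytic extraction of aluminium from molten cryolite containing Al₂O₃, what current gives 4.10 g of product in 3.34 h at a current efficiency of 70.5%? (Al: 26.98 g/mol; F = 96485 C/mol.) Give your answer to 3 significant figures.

n(Al) = 4.10 / 26.98 = 0.1520 mol
Al³⁺ + 3e⁻ → Al, so n(e⁻) = 3 × 0.1520 = 0.4560 mol
Q = 0.4560 × 96485 / 0.705 = 62410 C
I = Q / t = 62410 / 12024 s = 5.19 A

5.19 A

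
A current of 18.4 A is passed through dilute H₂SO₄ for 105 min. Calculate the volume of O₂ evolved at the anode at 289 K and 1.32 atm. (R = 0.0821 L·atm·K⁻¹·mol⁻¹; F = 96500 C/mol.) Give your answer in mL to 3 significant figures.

5400 mL

Charge passed = 18.4 × 6300 = 1.159×10^5 C
n(e⁻) = Q/F = 1.159×10^5/96500 = 1.201 mol
2H₂O → O₂ + 4H⁺ + 4e⁻, so n(O₂) = 1.201 / 4 = 0.3003 mol
V = nRT/P = 0.3003 × 0.0821 × 289 / 1.32 = 5.398 L
= 5400 mL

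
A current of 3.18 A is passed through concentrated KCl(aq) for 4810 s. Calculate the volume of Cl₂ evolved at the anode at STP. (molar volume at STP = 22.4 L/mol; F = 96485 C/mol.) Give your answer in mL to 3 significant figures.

1780 mL

Charge passed = 3.18 × 4810 = 15300 C
n(e⁻) = 15300 / 96485 = 0.1586 mol
2Cl⁻ → Cl₂ + 2e⁻, so n(Cl₂) = 0.1586 / 2 = 0.07930 mol
V = 0.07930 × 22.4 = 1.776 L
= 1780 mL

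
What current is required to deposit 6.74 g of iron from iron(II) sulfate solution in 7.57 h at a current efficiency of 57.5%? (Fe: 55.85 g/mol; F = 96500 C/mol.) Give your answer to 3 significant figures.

1.49 A

n(Fe) = 6.74 / 55.85 = 0.1207 mol
Fe²⁺ + 2e⁻ → Fe, so n(e⁻) = 2 × 0.1207 = 0.2414 mol
Q = 0.2414 × 96500 / 0.575 = 40510 C
I = Q / t = 40510 / 27252 s = 1.49 A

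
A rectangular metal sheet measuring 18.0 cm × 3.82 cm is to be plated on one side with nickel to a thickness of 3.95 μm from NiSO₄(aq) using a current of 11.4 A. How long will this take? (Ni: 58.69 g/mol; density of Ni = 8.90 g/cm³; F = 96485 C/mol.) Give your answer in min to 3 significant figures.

1.16 min

Plated area = 18.0 × 3.82 = 68.76 cm²
Volume = 68.76 × 3.95×10⁻⁴ cm = 0.02716 cm³
m(Ni) = 0.02716 × 8.90 = 0.2417 g
n(Ni) = 0.2417 / 58.69 = 0.004118 mol; n(e⁻) = 2 × 0.004118 = 0.008236 mol
Q = 0.008236 × 96485 = 794.7 C
t = 794.7 / 11.4 = 69.71 s = 1.16 min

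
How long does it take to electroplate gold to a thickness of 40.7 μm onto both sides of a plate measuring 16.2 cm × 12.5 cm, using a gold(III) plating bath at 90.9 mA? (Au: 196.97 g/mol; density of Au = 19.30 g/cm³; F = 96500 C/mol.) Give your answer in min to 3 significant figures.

8570 min

Plated area = 2 × 16.2 × 12.5 = 405.0 cm²
Volume = 405.0 × 40.7×10⁻⁴ cm = 1.648 cm³
m(Au) = 1.648 × 19.30 = 31.81 g
n(Au) = 31.81 / 196.97 = 0.1615 mol; n(e⁻) = 3 × 0.1615 = 0.4845 mol
Q = 0.4845 × 96500 = 46750 C
t = 46750 / 0.0909 = 5.143×10^5 s = 8570 min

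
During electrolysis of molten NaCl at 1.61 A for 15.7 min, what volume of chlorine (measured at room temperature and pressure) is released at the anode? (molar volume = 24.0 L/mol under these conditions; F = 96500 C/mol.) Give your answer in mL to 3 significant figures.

189 mL

Charge passed = 1.61 × 942 = 1517 C
Moles of electrons = 1517 / 96500 = 0.01572 mol
2Cl⁻ → Cl₂ + 2e⁻, so n(Cl₂) = 0.01572 / 2 = 0.007860 mol
V = 0.007860 × 24.0 = 0.1886 L
= 189 mL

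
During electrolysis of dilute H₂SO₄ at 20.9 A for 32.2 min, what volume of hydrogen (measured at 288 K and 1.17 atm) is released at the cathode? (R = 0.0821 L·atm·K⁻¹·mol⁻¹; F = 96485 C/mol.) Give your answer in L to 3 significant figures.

Q = It = 20.9 × 1932 = 40380 C
n(e⁻) = 40380 / 96485 = 0.4185 mol
2H⁺ + 2e⁻ → H₂, so n(H₂) = 0.4185 / 2 = 0.2093 mol
V = nRT/P = 0.2093 × 0.0821 × 288 / 1.17 = 4.230 L

4.23 L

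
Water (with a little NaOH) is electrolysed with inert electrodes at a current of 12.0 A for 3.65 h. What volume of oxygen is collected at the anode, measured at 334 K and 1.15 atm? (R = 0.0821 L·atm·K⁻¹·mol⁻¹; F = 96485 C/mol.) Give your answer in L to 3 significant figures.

9.74 L

Q = 12.0 A × 13140 s = 1.577×10^5 C
Moles of electrons = 1.577×10^5 / 96485 = 1.634 mol
2H₂O → O₂ + 4H⁺ + 4e⁻, so n(O₂) = 1.634 / 4 = 0.4085 mol
V = nRT/P = 0.4085 × 0.0821 × 334 / 1.15 = 9.741 L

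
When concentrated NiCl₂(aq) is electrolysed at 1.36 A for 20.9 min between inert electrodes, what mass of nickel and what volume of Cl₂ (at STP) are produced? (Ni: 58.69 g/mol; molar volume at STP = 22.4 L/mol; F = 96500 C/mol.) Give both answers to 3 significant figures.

Q = 1.36 × 1254 = 1705 C; n(e⁻) = 1705 / 96500 = 0.01767 mol
Cathode: Ni²⁺ + 2e⁻ → Ni → n(Ni) = 0.01767/2 = 0.008835 mol → 0.519 g
Anode: 2Cl⁻ → Cl₂ + 2e⁻ → n(Cl₂) = 0.01767/2 = 0.008835 mol → 0.198 L

0.519 g Ni; 0.198 L Cl₂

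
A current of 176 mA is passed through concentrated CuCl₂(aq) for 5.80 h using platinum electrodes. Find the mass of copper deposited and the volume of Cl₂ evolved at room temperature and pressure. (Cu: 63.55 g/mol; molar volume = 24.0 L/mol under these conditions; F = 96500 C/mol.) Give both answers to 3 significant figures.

1.21 g Cu; 0.457 L Cl₂

Q = 0.176 × 20880 = 3675 C; n(e⁻) = 3675 / 96500 = 0.03808 mol
Cathode: Cu²⁺ + 2e⁻ → Cu → n(Cu) = 0.03808/2 = 0.01904 mol → 1.21 g
Anode: 2Cl⁻ → Cl₂ + 2e⁻ → n(Cl₂) = 0.03808/2 = 0.01904 mol → 0.457 L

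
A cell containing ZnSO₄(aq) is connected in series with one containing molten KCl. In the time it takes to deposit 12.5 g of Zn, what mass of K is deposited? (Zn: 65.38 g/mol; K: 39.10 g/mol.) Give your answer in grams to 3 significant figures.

n(Zn) = 12.5 / 65.38 = 0.1912 mol
Zn²⁺ + 2e⁻ → Zn, so n(e⁻) = 2 × 0.1912 = 0.3824 mol
The cells are in series, so the same charge (and hence the same n(e⁻) = 0.3824 mol) passes through both.
K⁺ + e⁻ → K, so n(K) = 0.3824 mol
m(K) = 0.3824 × 39.10 = 15.0 g

15.0 g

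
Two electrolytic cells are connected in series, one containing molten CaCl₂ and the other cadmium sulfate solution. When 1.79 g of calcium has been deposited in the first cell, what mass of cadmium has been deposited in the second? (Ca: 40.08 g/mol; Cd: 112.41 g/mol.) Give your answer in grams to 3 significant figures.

5.02 g

n(Ca) = 1.79 / 40.08 = 0.04466 mol
Ca²⁺ + 2e⁻ → Ca, so n(e⁻) = 2 × 0.04466 = 0.08932 mol
Since the cells are in series, n(e⁻) in the Cd cell is also 0.08932 mol.
Cd²⁺ + 2e⁻ → Cd, so n(Cd) = 0.08932 / 2 = 0.04466 mol
m(Cd) = 0.04466 × 112.41 = 5.02 g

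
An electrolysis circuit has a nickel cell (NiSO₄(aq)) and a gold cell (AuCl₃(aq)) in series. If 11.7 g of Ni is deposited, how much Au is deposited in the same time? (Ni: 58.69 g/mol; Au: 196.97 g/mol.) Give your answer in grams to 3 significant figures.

26.2 g

n(Ni) = 11.7 / 58.69 = 0.1994 mol
Ni²⁺ + 2e⁻ → Ni, so n(e⁻) = 2 × 0.1994 = 0.3988 mol
In series, the same 0.3988 mol of electrons flows through the second cell.
Au³⁺ + 3e⁻ → Au, so n(Au) = 0.3988 / 3 = 0.1329 mol
m(Au) = 0.1329 × 196.97 = 26.2 g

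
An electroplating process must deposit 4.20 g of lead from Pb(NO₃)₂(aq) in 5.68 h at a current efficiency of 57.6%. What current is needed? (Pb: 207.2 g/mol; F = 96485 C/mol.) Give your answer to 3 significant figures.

0.332 A

n(Pb) = 4.20 / 207.2 = 0.02027 mol
Pb²⁺ + 2e⁻ → Pb, so n(e⁻) = 2 × 0.02027 = 0.04054 mol
Q = 0.04054 × 96485 / 0.576 = 6791 C
I = Q / t = 6791 / 20448 s = 0.332 A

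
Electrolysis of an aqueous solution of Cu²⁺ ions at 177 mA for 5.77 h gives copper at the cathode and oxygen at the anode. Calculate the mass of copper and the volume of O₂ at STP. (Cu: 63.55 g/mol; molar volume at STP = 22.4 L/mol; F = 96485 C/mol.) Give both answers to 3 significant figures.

Q = 0.177 × 20772 = 3677 C; n(e⁻) = 3677 / 96485 = 0.03811 mol
Cathode: Cu²⁺ + 2e⁻ → Cu → n(Cu) = 0.03811/2 = 0.01906 mol → 1.21 g
Anode: 2H₂O → O₂ + 4H⁺ + 4e⁻ → n(O₂) = 0.03811/4 = 0.009528 mol → 0.213 L

1.21 g Cu; 0.213 L O₂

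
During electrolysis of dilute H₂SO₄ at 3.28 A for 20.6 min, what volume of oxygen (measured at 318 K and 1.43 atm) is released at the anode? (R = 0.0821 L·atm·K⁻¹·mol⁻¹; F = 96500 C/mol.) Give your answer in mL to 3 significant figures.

Q = 3.28 A × 1236 s = 4054 C
Moles of electrons = 4054 / 96500 = 0.04201 mol
2H₂O → O₂ + 4H⁺ + 4e⁻, so n(O₂) = 0.04201 / 4 = 0.01050 mol
V = nRT/P = 0.01050 × 0.0821 × 318 / 1.43 = 0.1917 L
= 192 mL

192 mL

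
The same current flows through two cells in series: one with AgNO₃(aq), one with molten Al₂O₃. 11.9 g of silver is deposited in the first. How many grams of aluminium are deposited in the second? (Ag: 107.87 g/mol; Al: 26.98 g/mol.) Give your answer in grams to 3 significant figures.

0.992 g

n(Ag) = 11.9 / 107.87 = 0.1103 mol
Ag⁺ + e⁻ → Ag, so n(e⁻) = 0.1103 mol
The cells are in series, so the same charge (and hence the same n(e⁻) = 0.1103 mol) passes through both.
Al³⁺ + 3e⁻ → Al, so n(Al) = 0.1103 / 3 = 0.03677 mol
m(Al) = 0.03677 × 26.98 = 0.992 g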